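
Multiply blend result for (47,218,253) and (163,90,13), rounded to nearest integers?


Multiply: C = A×B/255, rounded to nearest integer
R: 47×163/255 = 7661/255 ≈ 30.043 → 30
G: 218×90/255 = 19620/255 ≈ 76.941 → 77
B: 253×13/255 = 3289/255 ≈ 12.898 → 13
= RGB(30, 77, 13)


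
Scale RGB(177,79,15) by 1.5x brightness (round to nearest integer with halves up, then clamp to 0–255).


Multiply each channel by 1.5, round half up, clamp to [0, 255]
R: 177×1.5 = 265.5 → round → 266 → clamp → 255
G: 79×1.5 = 118.5 → round → 119
B: 15×1.5 = 22.5 → round → 23
= RGB(255, 119, 23)


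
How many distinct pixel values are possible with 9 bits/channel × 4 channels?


Total bits = 9 bits/channel × 4 channels = 36 bits
Distinct pixel values = 2^36
= 68,719,476,736 pixel values


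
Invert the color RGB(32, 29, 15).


Invert: (255-R, 255-G, 255-B)
R: 255-32 = 223
G: 255-29 = 226
B: 255-15 = 240
= RGB(223, 226, 240)


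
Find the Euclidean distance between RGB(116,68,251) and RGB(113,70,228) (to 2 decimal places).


d = √[(R₁-R₂)² + (G₁-G₂)² + (B₁-B₂)²]
d = √[(116-113)² + (68-70)² + (251-228)²]
d = √[9 + 4 + 529]
d = √542
d ≈ 23.28


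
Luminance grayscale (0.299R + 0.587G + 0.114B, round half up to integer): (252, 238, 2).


Gray = 0.299×R + 0.587×G + 0.114×B
Gray = 0.299×252 + 0.587×238 + 0.114×2
Gray = 75.348 + 139.706 + 0.228
Gray = 215.282 → round half up → 215
Gray = 215


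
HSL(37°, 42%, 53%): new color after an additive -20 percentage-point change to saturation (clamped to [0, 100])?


Original S = 42%
Adjustment = -20 percentage points
New S = 42 + (-20) = 22
Clamp to [0, 100] → 22
= HSL(37°, 22%, 53%)


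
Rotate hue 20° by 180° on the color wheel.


New hue = (H + rotation) mod 360
New hue = (20 + 180) mod 360
= 200 mod 360
= 200°


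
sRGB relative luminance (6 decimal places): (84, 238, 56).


Linearize each channel (sRGB transfer function): c = v/255; c_lin = c/12.92 if c ≤ 0.04045, else ((c+0.055)/1.055)^2.4
  R: 84/255 ≈ 0.329412 > 0.04045 → ((0.329412+0.055)/1.055)^2.4 ≈ 0.088656
  G: 238/255 ≈ 0.933333 > 0.04045 → ((0.933333+0.055)/1.055)^2.4 ≈ 0.854993
  B: 56/255 ≈ 0.219608 > 0.04045 → ((0.219608+0.055)/1.055)^2.4 ≈ 0.039546
R_lin = 0.088656, G_lin = 0.854993, B_lin = 0.039546
L = 0.2126×R + 0.7152×G + 0.0722×B
L = 0.2126×0.088656 + 0.7152×0.854993 + 0.0722×0.039546
L ≈ 0.633194


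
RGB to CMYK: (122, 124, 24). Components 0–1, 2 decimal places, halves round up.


R'=122/255≈0.4784, G'=124/255≈0.4863, B'=24/255≈0.0941
K = 1 - max(R',G',B') = 1 - 124/255 = 131/255 = 0.51372… → 0.51
(1-R'-K)/(1-K) simplifies to (max-R)/max with max = 124:
C = (124-122)/124 = 2/124 = 0.01612… → 0.02
M = (124-124)/124 = 0/124 = 0 → 0.00
Y = (124-24)/124 = 100/124 = 0.80645… → 0.81
= CMYK(0.02, 0.00, 0.81, 0.51)


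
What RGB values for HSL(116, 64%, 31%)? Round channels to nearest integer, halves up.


H=116°, S=0.64, L=0.31
C = (1-|2L-1|)×S = (1-|-0.38|)×0.64 = 0.3968
H' = H/60 = 116/60 ≈ 1.9333; X = C×(1-|H' mod 2 - 1|) ≈ 0.0265
m = L - C/2 = 0.31 - 0.1984 = 0.1116
Sector ⌊H'⌋ = 1 → (R',G',B') = (≈0.0265, 0.3968, 0.0)
RGB = ((R'+m)×255, (G'+m)×255, (B'+m)×255) = (35.2036, 129.642, 28.458)
Round half up → RGB(35, 130, 28)


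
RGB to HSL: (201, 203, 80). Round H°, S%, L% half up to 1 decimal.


Normalize: R'=201/255≈0.7882, G'=203/255≈0.7961, B'=80/255≈0.3137
Max=203/255, Min=80/255, Δ=Max-Min=123/255
L = (Max+Min)/2 = (203+80)/510 = 283/510 = 0.55490… → L = 55.5%
L > 0.5 → S = Δ/(2-Max-Min) = 123/(510-203-80) = 123/227 = 0.54185… → S = 54.2%
(the 1/255 factors cancel in S and H, so raw channel differences can be used)
Max is G' → H = 60 × ((B-R)/Δ + 2) = 60 × ((80-201)/123 + 2)
  -121/123 + 2 = -0.9837… + 2 = 1.0162…
  H = 60 × 1.0162… = 60.975…° → H = 61.0°
= HSL(61.0°, 54.2%, 55.5%)


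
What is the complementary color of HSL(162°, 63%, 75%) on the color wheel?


Complement = opposite side of color wheel = hue + 180°
H' = (162 + 180) mod 360 = 342°
S and L unchanged.
= HSL(342°, 63%, 75%)


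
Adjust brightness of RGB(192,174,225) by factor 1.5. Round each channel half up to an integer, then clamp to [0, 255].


Multiply each channel by 1.5, round half up, clamp to [0, 255]
R: 192×1.5 = 288 → clamp → 255
G: 174×1.5 = 261 → clamp → 255
B: 225×1.5 = 337.5 → round → 338 → clamp → 255
= RGB(255, 255, 255)


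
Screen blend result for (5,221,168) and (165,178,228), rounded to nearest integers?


Screen: C = 255 - (255-A)×(255-B)/255, rounded to nearest integer
R: 255 - (255-5)×(255-165)/255 = 255 - 22500/255 ≈ 255 - 88.235 = 166.765 → 167
G: 255 - (255-221)×(255-178)/255 = 255 - 2618/255 ≈ 255 - 10.267 = 244.733 → 245
B: 255 - (255-168)×(255-228)/255 = 255 - 2349/255 ≈ 255 - 9.212 = 245.788 → 246
= RGB(167, 245, 246)


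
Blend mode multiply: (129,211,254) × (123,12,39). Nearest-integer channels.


Multiply: C = A×B/255, rounded to nearest integer
R: 129×123/255 = 15867/255 ≈ 62.224 → 62
G: 211×12/255 = 2532/255 ≈ 9.929 → 10
B: 254×39/255 = 9906/255 ≈ 38.847 → 39
= RGB(62, 10, 39)


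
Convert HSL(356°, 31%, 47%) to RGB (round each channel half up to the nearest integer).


H=356°, S=0.31, L=0.47
C = (1-|2L-1|)×S = (1-|-0.06|)×0.31 = 0.2914
H' = H/60 = 356/60 ≈ 5.9333; X = C×(1-|H' mod 2 - 1|) ≈ 0.0194
m = L - C/2 = 0.47 - 0.1457 = 0.3243
Sector ⌊H'⌋ = 5 → (R',G',B') = (0.2914, 0.0, ≈0.0194)
RGB = ((R'+m)×255, (G'+m)×255, (B'+m)×255) = (157.0035, 82.6965, 87.6503)
Round half up → RGB(157, 83, 88)


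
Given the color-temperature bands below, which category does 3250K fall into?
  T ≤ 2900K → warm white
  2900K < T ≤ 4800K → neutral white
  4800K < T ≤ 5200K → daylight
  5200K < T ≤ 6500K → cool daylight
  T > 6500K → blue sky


Temperature: 3250K
2900K < 3250K ≤ 4800K → neutral white
Classification: neutral white


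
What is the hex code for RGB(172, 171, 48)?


R = 172 → AC (hex)
G = 171 → AB (hex)
B = 48 → 30 (hex)
Hex = #ACAB30


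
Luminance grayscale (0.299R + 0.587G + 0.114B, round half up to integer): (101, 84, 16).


Gray = 0.299×R + 0.587×G + 0.114×B
Gray = 0.299×101 + 0.587×84 + 0.114×16
Gray = 30.199 + 49.308 + 1.824
Gray = 81.331 → round half up → 81
Gray = 81


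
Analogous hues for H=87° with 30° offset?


Base hue: 87°
Left analog: (87 - 30) mod 360 = 57°
Right analog: (87 + 30) mod 360 = 117°
Analogous hues = 57° and 117°


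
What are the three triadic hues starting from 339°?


Triadic: equally spaced at 120° intervals
H1 = 339°
H2 = (339 + 120) mod 360 = 99°
H3 = (339 + 240) mod 360 = 219°
Triadic = 339°, 99°, 219°


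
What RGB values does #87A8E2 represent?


87 → 135 (R)
A8 → 168 (G)
E2 → 226 (B)
= RGB(135, 168, 226)


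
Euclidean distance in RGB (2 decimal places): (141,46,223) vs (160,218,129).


d = √[(R₁-R₂)² + (G₁-G₂)² + (B₁-B₂)²]
d = √[(141-160)² + (46-218)² + (223-129)²]
d = √[361 + 29584 + 8836]
d = √38781
d ≈ 196.93


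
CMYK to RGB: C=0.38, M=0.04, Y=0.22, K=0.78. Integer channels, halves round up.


R = 255 × (1-C) × (1-K) = 255 × 0.62 × 0.22 = 34.782 → 35
G = 255 × (1-M) × (1-K) = 255 × 0.96 × 0.22 = 53.856 → 54
B = 255 × (1-Y) × (1-K) = 255 × 0.78 × 0.22 = 43.758 → 44
= RGB(35, 54, 44)


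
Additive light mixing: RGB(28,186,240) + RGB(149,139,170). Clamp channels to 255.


Additive: each channel = min(255, C₁+C₂)
R: 28+149 = 177 → 177
G: 186+139 = 325 → 255
B: 240+170 = 410 → 255
= RGB(177, 255, 255)


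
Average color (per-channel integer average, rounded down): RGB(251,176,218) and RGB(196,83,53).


Midpoint: each channel = ⌊(C₁+C₂)/2⌋
R: ⌊(251+196)/2⌋ = 223
G: ⌊(176+83)/2⌋ = 129
B: ⌊(218+53)/2⌋ = 135
= RGB(223, 129, 135)


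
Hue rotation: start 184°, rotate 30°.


New hue = (H + rotation) mod 360
New hue = (184 + 30) mod 360
= 214 mod 360
= 214°


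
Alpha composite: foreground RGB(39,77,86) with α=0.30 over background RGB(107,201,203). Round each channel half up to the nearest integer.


C = α×F + (1-α)×B, with 1-α = 0.70
R: 0.30×39 + 0.70×107 = 11.70 + 74.90 = 86.60 → 87
G: 0.30×77 + 0.70×201 = 23.10 + 140.70 = 163.80 → 164
B: 0.30×86 + 0.70×203 = 25.80 + 142.10 = 167.90 → 168
= RGB(87, 164, 168)


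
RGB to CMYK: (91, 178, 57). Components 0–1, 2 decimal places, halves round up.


R'=91/255≈0.3569, G'=178/255≈0.6980, B'=57/255≈0.2235
K = 1 - max(R',G',B') = 1 - 178/255 = 77/255 = 0.30196… → 0.30
(1-R'-K)/(1-K) simplifies to (max-R)/max with max = 178:
C = (178-91)/178 = 87/178 = 0.48876… → 0.49
M = (178-178)/178 = 0/178 = 0 → 0.00
Y = (178-57)/178 = 121/178 = 0.67977… → 0.68
= CMYK(0.49, 0.00, 0.68, 0.30)


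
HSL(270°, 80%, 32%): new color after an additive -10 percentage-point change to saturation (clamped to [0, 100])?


Original S = 80%
Adjustment = -10 percentage points
New S = 80 + (-10) = 70
Clamp to [0, 100] → 70
= HSL(270°, 70%, 32%)


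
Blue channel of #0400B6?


Color: #0400B6
R = 04 = 4
G = 00 = 0
B = B6 = 182
Blue = 182


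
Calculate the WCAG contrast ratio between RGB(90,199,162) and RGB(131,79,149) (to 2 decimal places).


Linearize each sRGB channel c=v/255: c/12.92 if c ≤ 0.04045 else ((c+0.055)/1.055)^2.4
L = 0.2126×R_lin + 0.7152×G_lin + 0.0722×B_lin
Color 1 (90,199,162):
  R=90: 90/255≈0.3529 > 0.04045 → ((0.3529+0.055)/1.055)^2.4 ≈ 0.10224
  G=199: 199/255≈0.7804 > 0.04045 → ((0.7804+0.055)/1.055)^2.4 ≈ 0.57112
  B=162: 162/255≈0.6353 > 0.04045 → ((0.6353+0.055)/1.055)^2.4 ≈ 0.36131
  L1 = 0.2126×0.10224 + 0.7152×0.57112 + 0.0722×0.36131 ≈ 0.45629
Color 2 (131,79,149):
  R=131: 131/255≈0.5137 > 0.04045 → ((0.5137+0.055)/1.055)^2.4 ≈ 0.22697
  G=79: 79/255≈0.3098 > 0.04045 → ((0.3098+0.055)/1.055)^2.4 ≈ 0.07819
  B=149: 149/255≈0.5843 > 0.04045 → ((0.5843+0.055)/1.055)^2.4 ≈ 0.30054
  L2 = 0.2126×0.22697 + 0.7152×0.07819 + 0.0722×0.30054 ≈ 0.12587
Lighter = 0.45629, Darker = 0.12587
Ratio = (L_lighter + 0.05) / (L_darker + 0.05)
Ratio = (0.45629 + 0.05) / (0.12587 + 0.05) = 0.50629 / 0.17587 ≈ 2.8788
Ratio ≈ 2.88:1


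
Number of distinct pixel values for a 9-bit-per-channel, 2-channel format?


Total bits = 9 bits/channel × 2 channels = 18 bits
Distinct pixel values = 2^18
= 262,144 pixel values


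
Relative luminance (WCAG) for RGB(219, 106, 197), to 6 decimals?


Linearize each channel (sRGB transfer function): c = v/255; c_lin = c/12.92 if c ≤ 0.04045, else ((c+0.055)/1.055)^2.4
  R: 219/255 ≈ 0.858824 > 0.04045 → ((0.858824+0.055)/1.055)^2.4 ≈ 0.708376
  G: 106/255 ≈ 0.415686 > 0.04045 → ((0.415686+0.055)/1.055)^2.4 ≈ 0.144128
  B: 197/255 ≈ 0.772549 > 0.04045 → ((0.772549+0.055)/1.055)^2.4 ≈ 0.558340
R_lin = 0.708376, G_lin = 0.144128, B_lin = 0.558340
L = 0.2126×R + 0.7152×G + 0.0722×B
L = 0.2126×0.708376 + 0.7152×0.144128 + 0.0722×0.558340
L ≈ 0.293994


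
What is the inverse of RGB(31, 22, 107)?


Invert: (255-R, 255-G, 255-B)
R: 255-31 = 224
G: 255-22 = 233
B: 255-107 = 148
= RGB(224, 233, 148)


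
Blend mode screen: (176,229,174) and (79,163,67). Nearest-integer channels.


Screen: C = 255 - (255-A)×(255-B)/255, rounded to nearest integer
R: 255 - (255-176)×(255-79)/255 = 255 - 13904/255 ≈ 255 - 54.525 = 200.475 → 200
G: 255 - (255-229)×(255-163)/255 = 255 - 2392/255 ≈ 255 - 9.380 = 245.620 → 246
B: 255 - (255-174)×(255-67)/255 = 255 - 15228/255 ≈ 255 - 59.718 = 195.282 → 195
= RGB(200, 246, 195)


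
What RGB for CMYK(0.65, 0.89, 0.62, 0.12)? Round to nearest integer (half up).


R = 255 × (1-C) × (1-K) = 255 × 0.35 × 0.88 = 78.54 → 79
G = 255 × (1-M) × (1-K) = 255 × 0.11 × 0.88 = 24.684 → 25
B = 255 × (1-Y) × (1-K) = 255 × 0.38 × 0.88 = 85.272 → 85
= RGB(79, 25, 85)


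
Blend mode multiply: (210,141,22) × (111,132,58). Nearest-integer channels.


Multiply: C = A×B/255, rounded to nearest integer
R: 210×111/255 = 23310/255 ≈ 91.412 → 91
G: 141×132/255 = 18612/255 ≈ 72.988 → 73
B: 22×58/255 = 1276/255 ≈ 5.004 → 5
= RGB(91, 73, 5)


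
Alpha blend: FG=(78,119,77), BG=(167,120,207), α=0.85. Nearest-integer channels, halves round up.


C = α×F + (1-α)×B, with 1-α = 0.15
R: 0.85×78 + 0.15×167 = 66.30 + 25.05 = 91.35 → 91
G: 0.85×119 + 0.15×120 = 101.15 + 18.00 = 119.15 → 119
B: 0.85×77 + 0.15×207 = 65.45 + 31.05 = 96.50 → 97
= RGB(91, 119, 97)


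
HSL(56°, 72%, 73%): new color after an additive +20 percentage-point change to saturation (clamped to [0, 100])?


Original S = 72%
Adjustment = +20 percentage points
New S = 72 + (20) = 92
Clamp to [0, 100] → 92
= HSL(56°, 92%, 73%)


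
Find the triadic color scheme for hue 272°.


Triadic: equally spaced at 120° intervals
H1 = 272°
H2 = (272 + 120) mod 360 = 32°
H3 = (272 + 240) mod 360 = 152°
Triadic = 272°, 32°, 152°


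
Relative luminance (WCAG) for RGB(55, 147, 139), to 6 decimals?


Linearize each channel (sRGB transfer function): c = v/255; c_lin = c/12.92 if c ≤ 0.04045, else ((c+0.055)/1.055)^2.4
  R: 55/255 ≈ 0.215686 > 0.04045 → ((0.215686+0.055)/1.055)^2.4 ≈ 0.038204
  G: 147/255 ≈ 0.576471 > 0.04045 → ((0.576471+0.055)/1.055)^2.4 ≈ 0.291771
  B: 139/255 ≈ 0.545098 > 0.04045 → ((0.545098+0.055)/1.055)^2.4 ≈ 0.258183
R_lin = 0.038204, G_lin = 0.291771, B_lin = 0.258183
L = 0.2126×R + 0.7152×G + 0.0722×B
L = 0.2126×0.038204 + 0.7152×0.291771 + 0.0722×0.258183
L ≈ 0.235437


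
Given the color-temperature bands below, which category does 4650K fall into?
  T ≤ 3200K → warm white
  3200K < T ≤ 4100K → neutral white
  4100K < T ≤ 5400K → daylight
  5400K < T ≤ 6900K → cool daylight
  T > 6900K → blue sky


Temperature: 4650K
4100K < 4650K ≤ 5400K → daylight
Classification: daylight


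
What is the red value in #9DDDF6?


Color: #9DDDF6
R = 9D = 157
G = DD = 221
B = F6 = 246
Red = 157


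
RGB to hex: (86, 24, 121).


R = 86 → 56 (hex)
G = 24 → 18 (hex)
B = 121 → 79 (hex)
Hex = #561879


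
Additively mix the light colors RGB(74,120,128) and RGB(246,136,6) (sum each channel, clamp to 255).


Additive: each channel = min(255, C₁+C₂)
R: 74+246 = 320 → 255
G: 120+136 = 256 → 255
B: 128+6 = 134 → 134
= RGB(255, 255, 134)


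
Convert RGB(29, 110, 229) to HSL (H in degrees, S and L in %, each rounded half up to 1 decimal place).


Normalize: R'=29/255≈0.1137, G'=110/255≈0.4314, B'=229/255≈0.8980
Max=229/255, Min=29/255, Δ=Max-Min=200/255
L = (Max+Min)/2 = (229+29)/510 = 258/510 = 0.50588… → L = 50.6%
L > 0.5 → S = Δ/(2-Max-Min) = 200/(510-229-29) = 200/252 = 0.79365… → S = 79.4%
(the 1/255 factors cancel in S and H, so raw channel differences can be used)
Max is B' → H = 60 × ((R-G)/Δ + 4) = 60 × ((29-110)/200 + 4)
  -81/200 + 4 = -0.405 + 4 = 3.595
  H = 60 × 3.595 = 215.7° → H = 215.7°
= HSL(215.7°, 79.4%, 50.6%)


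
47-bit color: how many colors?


Colors = 2^bits = 2^47
= 140,737,488,355,328 colors


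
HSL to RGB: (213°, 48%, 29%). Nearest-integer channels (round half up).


H=213°, S=0.48, L=0.29
C = (1-|2L-1|)×S = (1-|-0.42|)×0.48 = 0.2784
H' = H/60 = 213/60 ≈ 3.5500; X = C×(1-|H' mod 2 - 1|) = 0.12528
m = L - C/2 = 0.29 - 0.1392 = 0.1508
Sector ⌊H'⌋ = 3 → (R',G',B') = (0.0, 0.12528, 0.2784)
RGB = ((R'+m)×255, (G'+m)×255, (B'+m)×255) = (38.454, 70.4004, 109.446)
Round half up → RGB(38, 70, 109)


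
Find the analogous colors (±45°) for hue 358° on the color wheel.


Base hue: 358°
Left analog: (358 - 45) mod 360 = 313°
Right analog: (358 + 45) mod 360 = 43°
Analogous hues = 313° and 43°


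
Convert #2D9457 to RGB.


2D → 45 (R)
94 → 148 (G)
57 → 87 (B)
= RGB(45, 148, 87)


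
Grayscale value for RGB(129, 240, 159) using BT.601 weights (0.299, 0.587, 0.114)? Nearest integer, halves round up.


Gray = 0.299×R + 0.587×G + 0.114×B
Gray = 0.299×129 + 0.587×240 + 0.114×159
Gray = 38.571 + 140.880 + 18.126
Gray = 197.577 → round half up → 198
Gray = 198


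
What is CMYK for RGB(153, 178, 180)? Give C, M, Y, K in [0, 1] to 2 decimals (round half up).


R'=153/255≈0.6000, G'=178/255≈0.6980, B'=180/255≈0.7059
K = 1 - max(R',G',B') = 1 - 180/255 = 75/255 = 0.29411… → 0.29
(1-R'-K)/(1-K) simplifies to (max-R)/max with max = 180:
C = (180-153)/180 = 27/180 = 0.15 → 0.15
M = (180-178)/180 = 2/180 = 0.01111… → 0.01
Y = (180-180)/180 = 0/180 = 0 → 0.00
= CMYK(0.15, 0.01, 0.00, 0.29)


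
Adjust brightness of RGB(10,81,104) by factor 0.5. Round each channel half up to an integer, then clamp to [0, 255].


Multiply each channel by 0.5, round half up, clamp to [0, 255]
R: 10×0.5 = 5
G: 81×0.5 = 40.5 → round → 41
B: 104×0.5 = 52
= RGB(5, 41, 52)


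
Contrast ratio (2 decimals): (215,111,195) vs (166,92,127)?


Linearize each sRGB channel c=v/255: c/12.92 if c ≤ 0.04045 else ((c+0.055)/1.055)^2.4
L = 0.2126×R_lin + 0.7152×G_lin + 0.0722×B_lin
Color 1 (215,111,195):
  R=215: 215/255≈0.8431 > 0.04045 → ((0.8431+0.055)/1.055)^2.4 ≈ 0.67954
  G=111: 111/255≈0.4353 > 0.04045 → ((0.4353+0.055)/1.055)^2.4 ≈ 0.15896
  B=195: 195/255≈0.7647 > 0.04045 → ((0.7647+0.055)/1.055)^2.4 ≈ 0.54572
  L1 = 0.2126×0.67954 + 0.7152×0.15896 + 0.0722×0.54572 ≈ 0.29756
Color 2 (166,92,127):
  R=166: 166/255≈0.6510 > 0.04045 → ((0.6510+0.055)/1.055)^2.4 ≈ 0.38133
  G=92: 92/255≈0.3608 > 0.04045 → ((0.3608+0.055)/1.055)^2.4 ≈ 0.10702
  B=127: 127/255≈0.4980 > 0.04045 → ((0.4980+0.055)/1.055)^2.4 ≈ 0.21223
  L2 = 0.2126×0.38133 + 0.7152×0.10702 + 0.0722×0.21223 ≈ 0.17294
Lighter = 0.29756, Darker = 0.17294
Ratio = (L_lighter + 0.05) / (L_darker + 0.05)
Ratio = (0.29756 + 0.05) / (0.17294 + 0.05) = 0.34756 / 0.22294 ≈ 1.5590
Ratio ≈ 1.56:1


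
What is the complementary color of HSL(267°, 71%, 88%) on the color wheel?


Complement = opposite side of color wheel = hue + 180°
H' = (267 + 180) mod 360 = 87°
S and L unchanged.
= HSL(87°, 71%, 88%)


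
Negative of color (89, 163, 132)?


Invert: (255-R, 255-G, 255-B)
R: 255-89 = 166
G: 255-163 = 92
B: 255-132 = 123
= RGB(166, 92, 123)


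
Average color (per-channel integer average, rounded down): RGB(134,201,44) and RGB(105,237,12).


Midpoint: each channel = ⌊(C₁+C₂)/2⌋
R: ⌊(134+105)/2⌋ = 119
G: ⌊(201+237)/2⌋ = 219
B: ⌊(44+12)/2⌋ = 28
= RGB(119, 219, 28)


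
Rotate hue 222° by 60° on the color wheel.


New hue = (H + rotation) mod 360
New hue = (222 + 60) mod 360
= 282 mod 360
= 282°


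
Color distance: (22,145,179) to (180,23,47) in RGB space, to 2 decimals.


d = √[(R₁-R₂)² + (G₁-G₂)² + (B₁-B₂)²]
d = √[(22-180)² + (145-23)² + (179-47)²]
d = √[24964 + 14884 + 17424]
d = √57272
d ≈ 239.32


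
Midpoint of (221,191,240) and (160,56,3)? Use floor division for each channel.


Midpoint: each channel = ⌊(C₁+C₂)/2⌋
R: ⌊(221+160)/2⌋ = 190
G: ⌊(191+56)/2⌋ = 123
B: ⌊(240+3)/2⌋ = 121
= RGB(190, 123, 121)


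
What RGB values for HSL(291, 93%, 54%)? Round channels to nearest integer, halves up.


H=291°, S=0.93, L=0.54
C = (1-|2L-1|)×S = (1-|0.08|)×0.93 = 0.8556
H' = H/60 = 291/60 ≈ 4.8500; X = C×(1-|H' mod 2 - 1|) = 0.72726
m = L - C/2 = 0.54 - 0.4278 = 0.1122
Sector ⌊H'⌋ = 4 → (R',G',B') = (0.72726, 0.0, 0.8556)
RGB = ((R'+m)×255, (G'+m)×255, (B'+m)×255) = (214.0623, 28.611, 246.789)
Round half up → RGB(214, 29, 247)


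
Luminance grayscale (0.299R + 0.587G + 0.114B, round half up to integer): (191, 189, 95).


Gray = 0.299×R + 0.587×G + 0.114×B
Gray = 0.299×191 + 0.587×189 + 0.114×95
Gray = 57.109 + 110.943 + 10.830
Gray = 178.882 → round half up → 179
Gray = 179


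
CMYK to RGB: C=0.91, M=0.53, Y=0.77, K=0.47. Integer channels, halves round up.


R = 255 × (1-C) × (1-K) = 255 × 0.09 × 0.53 = 12.1635 → 12
G = 255 × (1-M) × (1-K) = 255 × 0.47 × 0.53 = 63.5205 → 64
B = 255 × (1-Y) × (1-K) = 255 × 0.23 × 0.53 = 31.0845 → 31
= RGB(12, 64, 31)


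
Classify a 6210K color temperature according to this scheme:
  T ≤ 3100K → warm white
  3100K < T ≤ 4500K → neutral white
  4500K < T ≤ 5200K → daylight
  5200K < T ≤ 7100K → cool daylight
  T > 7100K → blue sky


Temperature: 6210K
5200K < 6210K ≤ 7100K → cool daylight
Classification: cool daylight


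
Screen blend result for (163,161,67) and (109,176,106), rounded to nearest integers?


Screen: C = 255 - (255-A)×(255-B)/255, rounded to nearest integer
R: 255 - (255-163)×(255-109)/255 = 255 - 13432/255 ≈ 255 - 52.675 = 202.325 → 202
G: 255 - (255-161)×(255-176)/255 = 255 - 7426/255 ≈ 255 - 29.122 = 225.878 → 226
B: 255 - (255-67)×(255-106)/255 = 255 - 28012/255 ≈ 255 - 109.851 = 145.149 → 145
= RGB(202, 226, 145)


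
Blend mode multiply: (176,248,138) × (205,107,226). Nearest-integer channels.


Multiply: C = A×B/255, rounded to nearest integer
R: 176×205/255 = 36080/255 ≈ 141.490 → 141
G: 248×107/255 = 26536/255 ≈ 104.063 → 104
B: 138×226/255 = 31188/255 ≈ 122.306 → 122
= RGB(141, 104, 122)


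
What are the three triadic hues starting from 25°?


Triadic: equally spaced at 120° intervals
H1 = 25°
H2 = (25 + 120) mod 360 = 145°
H3 = (25 + 240) mod 360 = 265°
Triadic = 25°, 145°, 265°


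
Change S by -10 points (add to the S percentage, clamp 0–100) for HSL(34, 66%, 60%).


Original S = 66%
Adjustment = -10 percentage points
New S = 66 + (-10) = 56
Clamp to [0, 100] → 56
= HSL(34°, 56%, 60%)


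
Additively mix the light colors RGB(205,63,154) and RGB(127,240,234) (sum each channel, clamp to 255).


Additive: each channel = min(255, C₁+C₂)
R: 205+127 = 332 → 255
G: 63+240 = 303 → 255
B: 154+234 = 388 → 255
= RGB(255, 255, 255)


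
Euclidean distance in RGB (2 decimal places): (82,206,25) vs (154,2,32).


d = √[(R₁-R₂)² + (G₁-G₂)² + (B₁-B₂)²]
d = √[(82-154)² + (206-2)² + (25-32)²]
d = √[5184 + 41616 + 49]
d = √46849
d ≈ 216.45


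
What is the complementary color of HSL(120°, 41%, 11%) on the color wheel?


Complement = opposite side of color wheel = hue + 180°
H' = (120 + 180) mod 360 = 300°
S and L unchanged.
= HSL(300°, 41%, 11%)


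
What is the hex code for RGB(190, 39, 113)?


R = 190 → BE (hex)
G = 39 → 27 (hex)
B = 113 → 71 (hex)
Hex = #BE2771


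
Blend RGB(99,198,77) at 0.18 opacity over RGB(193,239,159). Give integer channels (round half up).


C = α×F + (1-α)×B, with 1-α = 0.82
R: 0.18×99 + 0.82×193 = 17.82 + 158.26 = 176.08 → 176
G: 0.18×198 + 0.82×239 = 35.64 + 195.98 = 231.62 → 232
B: 0.18×77 + 0.82×159 = 13.86 + 130.38 = 144.24 → 144
= RGB(176, 232, 144)


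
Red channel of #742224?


Color: #742224
R = 74 = 116
G = 22 = 34
B = 24 = 36
Red = 116


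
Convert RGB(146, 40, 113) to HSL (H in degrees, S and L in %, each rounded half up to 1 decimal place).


Normalize: R'=146/255≈0.5725, G'=40/255≈0.1569, B'=113/255≈0.4431
Max=146/255, Min=40/255, Δ=Max-Min=106/255
L = (Max+Min)/2 = (146+40)/510 = 186/510 = 0.36470… → L = 36.5%
L ≤ 0.5 → S = Δ/(Max+Min) = 106/(146+40) = 106/186 = 0.56989… → S = 57.0%
(the 1/255 factors cancel in S and H, so raw channel differences can be used)
Max is R' → H = 60 × (((G-B)/Δ) mod 6) = 60 × (((40-113)/106) mod 6)
  (-73)/106 = -0.6886…; negative, so add 6 → 5.3113…
  H = 60 × 5.3113… = 318.679…° → H = 318.7°
= HSL(318.7°, 57.0%, 36.5%)


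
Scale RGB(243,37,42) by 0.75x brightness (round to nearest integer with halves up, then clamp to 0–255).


Multiply each channel by 0.75, round half up, clamp to [0, 255]
R: 243×0.75 = 182.25 → round → 182
G: 37×0.75 = 27.75 → round → 28
B: 42×0.75 = 31.5 → round → 32
= RGB(182, 28, 32)


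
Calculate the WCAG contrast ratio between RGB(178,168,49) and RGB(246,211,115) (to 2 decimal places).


Linearize each sRGB channel c=v/255: c/12.92 if c ≤ 0.04045 else ((c+0.055)/1.055)^2.4
L = 0.2126×R_lin + 0.7152×G_lin + 0.0722×B_lin
Color 1 (178,168,49):
  R=178: 178/255≈0.6980 > 0.04045 → ((0.6980+0.055)/1.055)^2.4 ≈ 0.44520
  G=168: 168/255≈0.6588 > 0.04045 → ((0.6588+0.055)/1.055)^2.4 ≈ 0.39157
  B=49: 49/255≈0.1922 > 0.04045 → ((0.1922+0.055)/1.055)^2.4 ≈ 0.03071
  L1 = 0.2126×0.44520 + 0.7152×0.39157 + 0.0722×0.03071 ≈ 0.37692
Color 2 (246,211,115):
  R=246: 246/255≈0.9647 > 0.04045 → ((0.9647+0.055)/1.055)^2.4 ≈ 0.92158
  G=211: 211/255≈0.8275 > 0.04045 → ((0.8275+0.055)/1.055)^2.4 ≈ 0.65141
  B=115: 115/255≈0.4510 > 0.04045 → ((0.4510+0.055)/1.055)^2.4 ≈ 0.17144
  L2 = 0.2126×0.92158 + 0.7152×0.65141 + 0.0722×0.17144 ≈ 0.67419
Lighter = 0.67419, Darker = 0.37692
Ratio = (L_lighter + 0.05) / (L_darker + 0.05)
Ratio = (0.67419 + 0.05) / (0.37692 + 0.05) = 0.72419 / 0.42692 ≈ 1.6963
Ratio ≈ 1.70:1


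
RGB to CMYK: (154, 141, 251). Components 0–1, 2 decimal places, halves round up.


R'=154/255≈0.6039, G'=141/255≈0.5529, B'=251/255≈0.9843
K = 1 - max(R',G',B') = 1 - 251/255 = 4/255 = 0.01568… → 0.02
(1-R'-K)/(1-K) simplifies to (max-R)/max with max = 251:
C = (251-154)/251 = 97/251 = 0.38645… → 0.39
M = (251-141)/251 = 110/251 = 0.43824… → 0.44
Y = (251-251)/251 = 0/251 = 0 → 0.00
= CMYK(0.39, 0.44, 0.00, 0.02)


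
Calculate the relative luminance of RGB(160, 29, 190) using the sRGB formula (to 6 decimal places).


Linearize each channel (sRGB transfer function): c = v/255; c_lin = c/12.92 if c ≤ 0.04045, else ((c+0.055)/1.055)^2.4
  R: 160/255 ≈ 0.627451 > 0.04045 → ((0.627451+0.055)/1.055)^2.4 ≈ 0.351533
  G: 29/255 ≈ 0.113725 > 0.04045 → ((0.113725+0.055)/1.055)^2.4 ≈ 0.012286
  B: 190/255 ≈ 0.745098 > 0.04045 → ((0.745098+0.055)/1.055)^2.4 ≈ 0.514918
R_lin = 0.351533, G_lin = 0.012286, B_lin = 0.514918
L = 0.2126×R + 0.7152×G + 0.0722×B
L = 0.2126×0.351533 + 0.7152×0.012286 + 0.0722×0.514918
L ≈ 0.120700


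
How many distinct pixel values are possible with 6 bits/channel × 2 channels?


Total bits = 6 bits/channel × 2 channels = 12 bits
Distinct pixel values = 2^12
= 4,096 pixel values


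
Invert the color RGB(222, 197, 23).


Invert: (255-R, 255-G, 255-B)
R: 255-222 = 33
G: 255-197 = 58
B: 255-23 = 232
= RGB(33, 58, 232)


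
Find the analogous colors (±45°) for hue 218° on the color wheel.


Base hue: 218°
Left analog: (218 - 45) mod 360 = 173°
Right analog: (218 + 45) mod 360 = 263°
Analogous hues = 173° and 263°


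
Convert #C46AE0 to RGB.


C4 → 196 (R)
6A → 106 (G)
E0 → 224 (B)
= RGB(196, 106, 224)


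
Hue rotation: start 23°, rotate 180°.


New hue = (H + rotation) mod 360
New hue = (23 + 180) mod 360
= 203 mod 360
= 203°


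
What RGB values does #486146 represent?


48 → 72 (R)
61 → 97 (G)
46 → 70 (B)
= RGB(72, 97, 70)


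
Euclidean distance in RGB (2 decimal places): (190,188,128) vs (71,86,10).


d = √[(R₁-R₂)² + (G₁-G₂)² + (B₁-B₂)²]
d = √[(190-71)² + (188-86)² + (128-10)²]
d = √[14161 + 10404 + 13924]
d = √38489
d ≈ 196.19


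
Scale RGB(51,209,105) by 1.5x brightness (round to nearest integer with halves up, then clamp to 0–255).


Multiply each channel by 1.5, round half up, clamp to [0, 255]
R: 51×1.5 = 76.5 → round → 77
G: 209×1.5 = 313.5 → round → 314 → clamp → 255
B: 105×1.5 = 157.5 → round → 158
= RGB(77, 255, 158)


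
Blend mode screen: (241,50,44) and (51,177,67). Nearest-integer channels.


Screen: C = 255 - (255-A)×(255-B)/255, rounded to nearest integer
R: 255 - (255-241)×(255-51)/255 = 255 - 2856/255 ≈ 255 - 11.200 = 243.800 → 244
G: 255 - (255-50)×(255-177)/255 = 255 - 15990/255 ≈ 255 - 62.706 = 192.294 → 192
B: 255 - (255-44)×(255-67)/255 = 255 - 39668/255 ≈ 255 - 155.561 = 99.439 → 99
= RGB(244, 192, 99)


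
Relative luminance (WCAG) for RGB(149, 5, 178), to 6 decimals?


Linearize each channel (sRGB transfer function): c = v/255; c_lin = c/12.92 if c ≤ 0.04045, else ((c+0.055)/1.055)^2.4
  R: 149/255 ≈ 0.584314 > 0.04045 → ((0.584314+0.055)/1.055)^2.4 ≈ 0.300544
  G: 5/255 ≈ 0.019608 ≤ 0.04045 → 0.019608/12.92 ≈ 0.001518
  B: 178/255 ≈ 0.698039 > 0.04045 → ((0.698039+0.055)/1.055)^2.4 ≈ 0.445201
R_lin = 0.300544, G_lin = 0.001518, B_lin = 0.445201
L = 0.2126×R + 0.7152×G + 0.0722×B
L = 0.2126×0.300544 + 0.7152×0.001518 + 0.0722×0.445201
L ≈ 0.097125


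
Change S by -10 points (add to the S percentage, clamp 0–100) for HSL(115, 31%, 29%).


Original S = 31%
Adjustment = -10 percentage points
New S = 31 + (-10) = 21
Clamp to [0, 100] → 21
= HSL(115°, 21%, 29%)


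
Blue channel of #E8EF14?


Color: #E8EF14
R = E8 = 232
G = EF = 239
B = 14 = 20
Blue = 20


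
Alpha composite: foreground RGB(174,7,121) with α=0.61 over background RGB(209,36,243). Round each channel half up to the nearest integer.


C = α×F + (1-α)×B, with 1-α = 0.39
R: 0.61×174 + 0.39×209 = 106.14 + 81.51 = 187.65 → 188
G: 0.61×7 + 0.39×36 = 4.27 + 14.04 = 18.31 → 18
B: 0.61×121 + 0.39×243 = 73.81 + 94.77 = 168.58 → 169
= RGB(188, 18, 169)


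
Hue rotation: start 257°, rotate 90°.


New hue = (H + rotation) mod 360
New hue = (257 + 90) mod 360
= 347 mod 360
= 347°


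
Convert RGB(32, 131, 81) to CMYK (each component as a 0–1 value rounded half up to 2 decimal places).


R'=32/255≈0.1255, G'=131/255≈0.5137, B'=81/255≈0.3176
K = 1 - max(R',G',B') = 1 - 131/255 = 124/255 = 0.48627… → 0.49
(1-R'-K)/(1-K) simplifies to (max-R)/max with max = 131:
C = (131-32)/131 = 99/131 = 0.75572… → 0.76
M = (131-131)/131 = 0/131 = 0 → 0.00
Y = (131-81)/131 = 50/131 = 0.38167… → 0.38
= CMYK(0.76, 0.00, 0.38, 0.49)


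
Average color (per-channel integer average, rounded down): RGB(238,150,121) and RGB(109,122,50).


Midpoint: each channel = ⌊(C₁+C₂)/2⌋
R: ⌊(238+109)/2⌋ = 173
G: ⌊(150+122)/2⌋ = 136
B: ⌊(121+50)/2⌋ = 85
= RGB(173, 136, 85)


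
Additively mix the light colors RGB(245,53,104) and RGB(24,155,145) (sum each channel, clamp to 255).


Additive: each channel = min(255, C₁+C₂)
R: 245+24 = 269 → 255
G: 53+155 = 208 → 208
B: 104+145 = 249 → 249
= RGB(255, 208, 249)


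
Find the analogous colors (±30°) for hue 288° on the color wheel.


Base hue: 288°
Left analog: (288 - 30) mod 360 = 258°
Right analog: (288 + 30) mod 360 = 318°
Analogous hues = 258° and 318°


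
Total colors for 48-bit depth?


Colors = 2^bits = 2^48
= 281,474,976,710,656 colors


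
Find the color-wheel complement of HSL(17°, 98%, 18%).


Complement = opposite side of color wheel = hue + 180°
H' = (17 + 180) mod 360 = 197°
S and L unchanged.
= HSL(197°, 98%, 18%)


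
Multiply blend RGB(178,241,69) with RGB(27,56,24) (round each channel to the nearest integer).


Multiply: C = A×B/255, rounded to nearest integer
R: 178×27/255 = 4806/255 ≈ 18.847 → 19
G: 241×56/255 = 13496/255 ≈ 52.925 → 53
B: 69×24/255 = 1656/255 ≈ 6.494 → 6
= RGB(19, 53, 6)


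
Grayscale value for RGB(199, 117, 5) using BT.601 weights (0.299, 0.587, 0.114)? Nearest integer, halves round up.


Gray = 0.299×R + 0.587×G + 0.114×B
Gray = 0.299×199 + 0.587×117 + 0.114×5
Gray = 59.501 + 68.679 + 0.570
Gray = 128.750 → round half up → 129
Gray = 129


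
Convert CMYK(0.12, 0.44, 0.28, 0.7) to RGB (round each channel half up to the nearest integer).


R = 255 × (1-C) × (1-K) = 255 × 0.88 × 0.30 = 67.32 → 67
G = 255 × (1-M) × (1-K) = 255 × 0.56 × 0.30 = 42.84 → 43
B = 255 × (1-Y) × (1-K) = 255 × 0.72 × 0.30 = 55.08 → 55
= RGB(67, 43, 55)


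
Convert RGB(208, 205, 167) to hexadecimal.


R = 208 → D0 (hex)
G = 205 → CD (hex)
B = 167 → A7 (hex)
Hex = #D0CDA7


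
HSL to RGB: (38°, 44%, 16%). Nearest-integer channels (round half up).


H=38°, S=0.44, L=0.16
C = (1-|2L-1|)×S = (1-|-0.68|)×0.44 = 0.1408
H' = H/60 = 38/60 ≈ 0.6333; X = C×(1-|H' mod 2 - 1|) ≈ 0.0892
m = L - C/2 = 0.16 - 0.0704 = 0.0896
Sector ⌊H'⌋ = 0 → (R',G',B') = (0.1408, ≈0.0892, 0.0)
RGB = ((R'+m)×255, (G'+m)×255, (B'+m)×255) = (58.752, 45.5872, 22.848)
Round half up → RGB(59, 46, 23)


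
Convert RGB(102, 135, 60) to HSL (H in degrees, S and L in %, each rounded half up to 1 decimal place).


Normalize: R'=102/255≈0.4000, G'=135/255≈0.5294, B'=60/255≈0.2353
Max=135/255, Min=60/255, Δ=Max-Min=75/255
L = (Max+Min)/2 = (135+60)/510 = 195/510 = 0.38235… → L = 38.2%
L ≤ 0.5 → S = Δ/(Max+Min) = 75/(135+60) = 75/195 = 0.38461… → S = 38.5%
(the 1/255 factors cancel in S and H, so raw channel differences can be used)
Max is G' → H = 60 × ((B-R)/Δ + 2) = 60 × ((60-102)/75 + 2)
  -42/75 + 2 = -0.56 + 2 = 1.44
  H = 60 × 1.44 = 86.4° → H = 86.4°
= HSL(86.4°, 38.5%, 38.2%)


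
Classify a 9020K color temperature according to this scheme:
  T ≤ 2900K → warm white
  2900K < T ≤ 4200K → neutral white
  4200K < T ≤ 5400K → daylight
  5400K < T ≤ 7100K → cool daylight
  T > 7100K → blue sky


Temperature: 9020K
9020K > 7100K → blue sky
Classification: blue sky


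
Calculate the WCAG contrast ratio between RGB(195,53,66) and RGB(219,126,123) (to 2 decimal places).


Linearize each sRGB channel c=v/255: c/12.92 if c ≤ 0.04045 else ((c+0.055)/1.055)^2.4
L = 0.2126×R_lin + 0.7152×G_lin + 0.0722×B_lin
Color 1 (195,53,66):
  R=195: 195/255≈0.7647 > 0.04045 → ((0.7647+0.055)/1.055)^2.4 ≈ 0.54572
  G=53: 53/255≈0.2078 > 0.04045 → ((0.2078+0.055)/1.055)^2.4 ≈ 0.03560
  B=66: 66/255≈0.2588 > 0.04045 → ((0.2588+0.055)/1.055)^2.4 ≈ 0.05448
  L1 = 0.2126×0.54572 + 0.7152×0.03560 + 0.0722×0.05448 ≈ 0.14542
Color 2 (219,126,123):
  R=219: 219/255≈0.8588 > 0.04045 → ((0.8588+0.055)/1.055)^2.4 ≈ 0.70838
  G=126: 126/255≈0.4941 > 0.04045 → ((0.4941+0.055)/1.055)^2.4 ≈ 0.20864
  B=123: 123/255≈0.4824 > 0.04045 → ((0.4824+0.055)/1.055)^2.4 ≈ 0.19807
  L2 = 0.2126×0.70838 + 0.7152×0.20864 + 0.0722×0.19807 ≈ 0.31412
Lighter = 0.31412, Darker = 0.14542
Ratio = (L_lighter + 0.05) / (L_darker + 0.05)
Ratio = (0.31412 + 0.05) / (0.14542 + 0.05) = 0.36412 / 0.19542 ≈ 1.8633
Ratio ≈ 1.86:1


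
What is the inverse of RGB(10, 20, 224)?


Invert: (255-R, 255-G, 255-B)
R: 255-10 = 245
G: 255-20 = 235
B: 255-224 = 31
= RGB(245, 235, 31)


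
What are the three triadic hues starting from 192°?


Triadic: equally spaced at 120° intervals
H1 = 192°
H2 = (192 + 120) mod 360 = 312°
H3 = (192 + 240) mod 360 = 72°
Triadic = 192°, 312°, 72°


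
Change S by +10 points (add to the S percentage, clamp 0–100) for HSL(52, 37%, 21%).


Original S = 37%
Adjustment = +10 percentage points
New S = 37 + (10) = 47
Clamp to [0, 100] → 47
= HSL(52°, 47%, 21%)


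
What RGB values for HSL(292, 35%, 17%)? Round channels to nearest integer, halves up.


H=292°, S=0.35, L=0.17
C = (1-|2L-1|)×S = (1-|-0.66|)×0.35 = 0.119
H' = H/60 = 292/60 ≈ 4.8667; X = C×(1-|H' mod 2 - 1|) ≈ 0.1031
m = L - C/2 = 0.17 - 0.0595 = 0.1105
Sector ⌊H'⌋ = 4 → (R',G',B') = (≈0.1031, 0.0, 0.119)
RGB = ((R'+m)×255, (G'+m)×255, (B'+m)×255) = (54.4765, 28.1775, 58.5225)
Round half up → RGB(54, 28, 59)


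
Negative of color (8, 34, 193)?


Invert: (255-R, 255-G, 255-B)
R: 255-8 = 247
G: 255-34 = 221
B: 255-193 = 62
= RGB(247, 221, 62)


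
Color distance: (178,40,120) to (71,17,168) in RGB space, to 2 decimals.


d = √[(R₁-R₂)² + (G₁-G₂)² + (B₁-B₂)²]
d = √[(178-71)² + (40-17)² + (120-168)²]
d = √[11449 + 529 + 2304]
d = √14282
d ≈ 119.51


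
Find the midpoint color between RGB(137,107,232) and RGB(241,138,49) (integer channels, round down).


Midpoint: each channel = ⌊(C₁+C₂)/2⌋
R: ⌊(137+241)/2⌋ = 189
G: ⌊(107+138)/2⌋ = 122
B: ⌊(232+49)/2⌋ = 140
= RGB(189, 122, 140)


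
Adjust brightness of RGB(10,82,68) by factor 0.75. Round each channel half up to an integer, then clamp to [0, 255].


Multiply each channel by 0.75, round half up, clamp to [0, 255]
R: 10×0.75 = 7.5 → round → 8
G: 82×0.75 = 61.5 → round → 62
B: 68×0.75 = 51
= RGB(8, 62, 51)


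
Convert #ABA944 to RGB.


AB → 171 (R)
A9 → 169 (G)
44 → 68 (B)
= RGB(171, 169, 68)


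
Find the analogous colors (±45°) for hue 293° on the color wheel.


Base hue: 293°
Left analog: (293 - 45) mod 360 = 248°
Right analog: (293 + 45) mod 360 = 338°
Analogous hues = 248° and 338°


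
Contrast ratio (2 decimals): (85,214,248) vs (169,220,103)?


Linearize each sRGB channel c=v/255: c/12.92 if c ≤ 0.04045 else ((c+0.055)/1.055)^2.4
L = 0.2126×R_lin + 0.7152×G_lin + 0.0722×B_lin
Color 1 (85,214,248):
  R=85: 85/255≈0.3333 > 0.04045 → ((0.3333+0.055)/1.055)^2.4 ≈ 0.09084
  G=214: 214/255≈0.8392 > 0.04045 → ((0.8392+0.055)/1.055)^2.4 ≈ 0.67244
  B=248: 248/255≈0.9725 > 0.04045 → ((0.9725+0.055)/1.055)^2.4 ≈ 0.93869
  L1 = 0.2126×0.09084 + 0.7152×0.67244 + 0.0722×0.93869 ≈ 0.56802
Color 2 (169,220,103):
  R=169: 169/255≈0.6627 > 0.04045 → ((0.6627+0.055)/1.055)^2.4 ≈ 0.39676
  G=220: 220/255≈0.8627 > 0.04045 → ((0.8627+0.055)/1.055)^2.4 ≈ 0.71569
  B=103: 103/255≈0.4039 > 0.04045 → ((0.4039+0.055)/1.055)^2.4 ≈ 0.13563
  L2 = 0.2126×0.39676 + 0.7152×0.71569 + 0.0722×0.13563 ≈ 0.60601
Lighter = 0.60601, Darker = 0.56802
Ratio = (L_lighter + 0.05) / (L_darker + 0.05)
Ratio = (0.60601 + 0.05) / (0.56802 + 0.05) = 0.65601 / 0.61802 ≈ 1.0615
Ratio ≈ 1.06:1


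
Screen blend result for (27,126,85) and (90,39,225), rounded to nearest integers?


Screen: C = 255 - (255-A)×(255-B)/255, rounded to nearest integer
R: 255 - (255-27)×(255-90)/255 = 255 - 37620/255 ≈ 255 - 147.529 = 107.471 → 107
G: 255 - (255-126)×(255-39)/255 = 255 - 27864/255 ≈ 255 - 109.271 = 145.729 → 146
B: 255 - (255-85)×(255-225)/255 = 255 - 5100/255 ≈ 255 - 20.000 = 235.000 → 235
= RGB(107, 146, 235)


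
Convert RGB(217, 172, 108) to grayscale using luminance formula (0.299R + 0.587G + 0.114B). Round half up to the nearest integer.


Gray = 0.299×R + 0.587×G + 0.114×B
Gray = 0.299×217 + 0.587×172 + 0.114×108
Gray = 64.883 + 100.964 + 12.312
Gray = 178.159 → round half up → 178
Gray = 178


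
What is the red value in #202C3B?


Color: #202C3B
R = 20 = 32
G = 2C = 44
B = 3B = 59
Red = 32


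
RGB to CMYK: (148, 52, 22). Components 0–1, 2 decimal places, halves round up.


R'=148/255≈0.5804, G'=52/255≈0.2039, B'=22/255≈0.0863
K = 1 - max(R',G',B') = 1 - 148/255 = 107/255 = 0.41960… → 0.42
(1-R'-K)/(1-K) simplifies to (max-R)/max with max = 148:
C = (148-148)/148 = 0/148 = 0 → 0.00
M = (148-52)/148 = 96/148 = 0.64864… → 0.65
Y = (148-22)/148 = 126/148 = 0.85135… → 0.85
= CMYK(0.00, 0.65, 0.85, 0.42)


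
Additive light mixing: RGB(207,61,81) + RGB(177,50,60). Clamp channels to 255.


Additive: each channel = min(255, C₁+C₂)
R: 207+177 = 384 → 255
G: 61+50 = 111 → 111
B: 81+60 = 141 → 141
= RGB(255, 111, 141)


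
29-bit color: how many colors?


Colors = 2^bits = 2^29
= 536,870,912 colors


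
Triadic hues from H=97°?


Triadic: equally spaced at 120° intervals
H1 = 97°
H2 = (97 + 120) mod 360 = 217°
H3 = (97 + 240) mod 360 = 337°
Triadic = 97°, 217°, 337°


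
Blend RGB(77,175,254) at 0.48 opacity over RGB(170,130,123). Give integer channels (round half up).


C = α×F + (1-α)×B, with 1-α = 0.52
R: 0.48×77 + 0.52×170 = 36.96 + 88.40 = 125.36 → 125
G: 0.48×175 + 0.52×130 = 84.00 + 67.60 = 151.60 → 152
B: 0.48×254 + 0.52×123 = 121.92 + 63.96 = 185.88 → 186
= RGB(125, 152, 186)
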